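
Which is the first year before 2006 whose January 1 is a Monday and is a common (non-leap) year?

2001

Jan 1 advances by 2 weekdays after a leap year and by 1 after a common year.
2006: Jan 1 is Sunday.
2005: Saturday
2004: Thursday (leap)
2003: Wednesday
2002: Tuesday
2001: Monday
2001 begins on a Monday and is a common year.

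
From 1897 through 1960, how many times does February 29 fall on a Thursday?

Leap years in 1897–1960: 15 of them.
Feb 29 weekday advances by 5 (mod 7) from one leap year to the next four years later (or differs when a century non-leap intervenes).
Leap-day weekdays: 1904:Mon 1908:Sat 1912:Thu✓ 1916:Tue 1920:Sun 1924:Fri 1928:Wed 1932:Mon 1936:Sat 1940:Thu✓ 1944:Tue 1948:Sun 1952:Fri 1956:Wed 1960:Mon
Thursday: 1912, 1940 → 2.

2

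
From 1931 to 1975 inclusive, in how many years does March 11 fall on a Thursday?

6

Track March 11's weekday year by year (advancing +1, or +2 across a Feb 29):
  1931: Wed  1932: Fri (+2)  1933: Sat (+1)  1934: Sun (+1)  1935: Mon (+1)
  1936: Wed (+2)  1937: Thu (+1) ✓  1938: Fri (+1)  1939: Sat (+1)  1940: Mon (+2)
  1941: Tue (+1)  1942: Wed (+1)  1943: Thu (+1) ✓  1944: Sat (+2)  … (17 more years) …
  1962: Sun (+1)  1963: Mon (+1)  1964: Wed (+2)  1965: Thu (+1) ✓  1966: Fri (+1)
  1967: Sat (+1)  1968: Mon (+2)  1969: Tue (+1)  1970: Wed (+1)  1971: Thu (+1) ✓
  1972: Sat (+2)  1973: Sun (+1)  1974: Mon (+1)  1975: Tue (+1)
Thursday years: 1937, 1943, 1948, 1954, 1965, 1971 — 6 in total.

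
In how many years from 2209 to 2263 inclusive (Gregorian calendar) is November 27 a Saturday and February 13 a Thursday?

0

Check each year's weekday for November 27 and February 13:
  2209: Mon/Mon  2210: Tue/Tue  2211: Wed/Wed  2212: Fri/Thu  2213: Sat/Sat  2214: Sun/Sun  2215: Mon/Mon  2216: Wed/Tue  2217: Thu/Thu  2218: Fri/Fri  2219: Sat/Sat  2220: Mon/Sun  2221: Tue/Tue  2222: Wed/Wed  …(27 more)…  2250: Wed/Wed  2251: Thu/Thu  2252: Sat/Fri  2253: Sun/Sun  2254: Mon/Mon  2255: Tue/Tue  2256: Thu/Wed  2257: Fri/Fri  2258: Sat/Sat  2259: Sun/Sun  2260: Tue/Mon  2261: Wed/Wed  2262: Thu/Thu  2263: Fri/Fri
Both conditions hold in: no year — 0.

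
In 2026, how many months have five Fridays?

A month of length L has five Fridays iff its first Friday is on day ≤ L−28 (so day 1–3 in a 31-day month, 1–2 in a 30-day month, day 1 in a leap February).
Checking each month of 2026: Jan starts Thu (31d) ✓; Feb starts Sun (28d); Mar starts Sun (31d); Apr starts Wed (30d); May starts Fri (31d) ✓; Jun starts Mon (30d); Jul starts Wed (31d) ✓; Aug starts Sat (31d); Sep starts Tue (30d); Oct starts Thu (31d) ✓; Nov starts Sun (30d); Dec starts Tue (31d).
Five-Friday months: January, May, July, October → 4.

4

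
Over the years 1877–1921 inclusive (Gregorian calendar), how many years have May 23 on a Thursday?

Track May 23's weekday year by year (advancing +1, or +2 across a Feb 29):
  1877: Wed  1878: Thu (+1) ✓  1879: Fri (+1)  1880: Sun (+2)  1881: Mon (+1)
  1882: Tue (+1)  1883: Wed (+1)  1884: Fri (+2)  1885: Sat (+1)  1886: Sun (+1)
  1887: Mon (+1)  1888: Wed (+2)  1889: Thu (+1) ✓  1890: Fri (+1)  … (17 more years) …
  1908: Sat (+2)  1909: Sun (+1)  1910: Mon (+1)  1911: Tue (+1)  1912: Thu (+2) ✓
  1913: Fri (+1)  1914: Sat (+1)  1915: Sun (+1)  1916: Tue (+2)  1917: Wed (+1)
  1918: Thu (+1) ✓  1919: Fri (+1)  1920: Sun (+2)  1921: Mon (+1)
Thursday years: 1878, 1889, 1895, 1901, 1907, 1912, 1918 — 7 in total.

7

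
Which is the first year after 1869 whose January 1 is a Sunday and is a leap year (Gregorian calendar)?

Jan 1 advances by 2 weekdays after a leap year and by 1 after a common year.
1869: Jan 1 is Friday.
1870: Saturday
1871: Sunday
1872: Monday (leap)
1873: Wednesday
1874: Thursday
1875: Friday
1876: Saturday (leap)
1877: Monday
1878: Tuesday
1879: Wednesday
1880: Thursday (leap)
1881: Saturday
1882: Sunday
1883: Monday
1884: Tuesday (leap)
1885: Thursday
1886: Friday
1887: Saturday
1888: Sunday (leap)
1888 begins on a Sunday and is a leap year.

1888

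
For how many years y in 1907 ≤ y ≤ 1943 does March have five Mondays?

17

March has 31 days; it has five Mondays when Monday falls among the first (month-length − 28) days — i.e. when March 1 is one of Monday/Sunday/Saturday.
March 1 by year: 1907:Fri 1908:Sun✓ 1909:Mon✓ 1910:Tue 1911:Wed 1912:Fri 1913:Sat✓ 1914:Sun✓ 1915:Mon✓ 1916:Wed 1917:Thu 1918:Fri 1919:Sat✓ 1920:Mon✓ 1921:Tue …(7 more)… 1929:Fri 1930:Sat✓ 1931:Sun✓ 1932:Tue 1933:Wed 1934:Thu 1935:Fri 1936:Sun✓ 1937:Mon✓ 1938:Tue 1939:Wed 1940:Fri 1941:Sat✓ 1942:Sun✓ 1943:Mon✓
Years with five Mondays: 1908, 1909, 1913, 1914, 1915, 1919, 1920, 1924, 1925, 1926, 1930, 1931, 1936, 1937, 1941, 1942, 1943 → 17.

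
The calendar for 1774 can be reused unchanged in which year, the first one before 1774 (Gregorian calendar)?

1763

Two years share a calendar iff Jan 1 falls on the same weekday and both are leap or both are common. 1774: Jan 1 is Saturday, common year.
1773: Jan 1 Friday, common
1772: Jan 1 Wednesday, leap
1771: Jan 1 Tuesday, common
1770: Jan 1 Monday, common
1769: Jan 1 Sunday, common
1768: Jan 1 Friday, leap
1767: Jan 1 Thursday, common
1766: Jan 1 Wednesday, common
1765: Jan 1 Tuesday, common
1764: Jan 1 Sunday, leap
1763: Jan 1 Saturday, common
1763 matches on both conditions.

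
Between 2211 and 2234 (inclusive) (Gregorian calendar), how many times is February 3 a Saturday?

Track February 3's weekday year by year (advancing +1, or +2 across a Feb 29):
  2211: Sun  2212: Mon (+1)  2213: Wed (+2)  2214: Thu (+1)  2215: Fri (+1)
  2216: Sat (+1) ✓  2217: Mon (+2)  2218: Tue (+1)  2219: Wed (+1)  2220: Thu (+1)
  2221: Sat (+2) ✓  2222: Sun (+1)  2223: Mon (+1)  2224: Tue (+1)  2225: Thu (+2)
  2226: Fri (+1)  2227: Sat (+1) ✓  2228: Sun (+1)  2229: Tue (+2)  2230: Wed (+1)
  2231: Thu (+1)  2232: Fri (+1)  2233: Sun (+2)  2234: Mon (+1)
Saturday years: 2216, 2221, 2227 — 3 in total.

3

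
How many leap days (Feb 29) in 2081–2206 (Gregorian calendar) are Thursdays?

3

Leap years in 2081–2206: 29 of them.
Feb 29 weekday advances by 5 (mod 7) from one leap year to the next four years later (or differs when a century non-leap intervenes).
Leap-day weekdays: 2084:Tue 2088:Sun 2092:Fri 2096:Wed 2104:Fri 2108:Wed 2112:Mon 2116:Sat 2120:Thu✓ 2124:Tue 2128:Sun 2132:Fri 2136:Wed …(3 more)… 2152:Tue 2156:Sun 2160:Fri 2164:Wed 2168:Mon 2172:Sat 2176:Thu✓ 2180:Tue 2184:Sun 2188:Fri 2192:Wed 2196:Mon 2204:Wed
Thursday: 2120, 2148, 2176 → 3.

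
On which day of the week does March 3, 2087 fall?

January 1, 2087 is a Wednesday.
March 3 is day 62 of the year, i.e. 61 days after Jan 1.
61 mod 7 = 5, so advance 5 weekdays from Wednesday: Monday.

Monday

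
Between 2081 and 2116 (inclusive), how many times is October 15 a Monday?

6

Track October 15's weekday year by year (advancing +1, or +2 across a Feb 29):
  2081: Wed  2082: Thu (+1)  2083: Fri (+1)  2084: Sun (+2)  2085: Mon (+1) ✓
  2086: Tue (+1)  2087: Wed (+1)  2088: Fri (+2)  2089: Sat (+1)  2090: Sun (+1)
  2091: Mon (+1) ✓  2092: Wed (+2)  2093: Thu (+1)  2094: Fri (+1)  … (8 more years) …
  2103: Mon (+1) ✓  2104: Wed (+2)  2105: Thu (+1)  2106: Fri (+1)  2107: Sat (+1)
  2108: Mon (+2) ✓  2109: Tue (+1)  2110: Wed (+1)  2111: Thu (+1)  2112: Sat (+2)
  2113: Sun (+1)  2114: Mon (+1) ✓  2115: Tue (+1)  2116: Thu (+2)
Monday years: 2085, 2091, 2096, 2103, 2108, 2114 — 6 in total.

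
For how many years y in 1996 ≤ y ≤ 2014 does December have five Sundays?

December has 31 days; it has five Sundays when Sunday falls among the first (month-length − 28) days — i.e. when December 1 is one of Sunday/Saturday/Friday.
December 1 by year: 1996:Sun✓ 1997:Mon 1998:Tue 1999:Wed 2000:Fri✓ 2001:Sat✓ 2002:Sun✓ 2003:Mon 2004:Wed 2005:Thu 2006:Fri✓ 2007:Sat✓ 2008:Mon 2009:Tue 2010:Wed 2011:Thu 2012:Sat✓ 2013:Sun✓ 2014:Mon
Years with five Sundays: 1996, 2000, 2001, 2002, 2006, 2007, 2012, 2013 → 8.

8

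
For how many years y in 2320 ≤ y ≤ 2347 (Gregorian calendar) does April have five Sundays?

8

April has 30 days; it has five Sundays when Sunday falls among the first (month-length − 28) days — i.e. when April 1 is one of Sunday/Saturday.
April 1 by year: 2320:Thu 2321:Fri 2322:Sat✓ 2323:Sun✓ 2324:Tue 2325:Wed 2326:Thu 2327:Fri 2328:Sun✓ 2329:Mon 2330:Tue 2331:Wed 2332:Fri 2333:Sat✓ 2334:Sun✓ 2335:Mon 2336:Wed 2337:Thu 2338:Fri 2339:Sat✓ 2340:Mon 2341:Tue 2342:Wed 2343:Thu 2344:Sat✓ 2345:Sun✓ 2346:Mon 2347:Tue
Years with five Sundays: 2322, 2323, 2328, 2333, 2334, 2339, 2344, 2345 → 8.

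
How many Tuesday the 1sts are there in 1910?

3

Check the 1st of each month of 1910: Jan 1: Sat, Feb 1: Tue, Mar 1: Tue, Apr 1: Fri, May 1: Sun, Jun 1: Wed, Jul 1: Fri, Aug 1: Mon, Sep 1: Thu, Oct 1: Sat, Nov 1: Tue, Dec 1: Thu.
Tuesday occurs in February, March, November — 3 months.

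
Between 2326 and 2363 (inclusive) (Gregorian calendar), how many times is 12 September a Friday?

5

Track 12 September's weekday year by year (advancing +1, or +2 across a Feb 29):
  2326: Sun  2327: Mon (+1)  2328: Wed (+2)  2329: Thu (+1)  2330: Fri (+1) ✓
  2331: Sat (+1)  2332: Mon (+2)  2333: Tue (+1)  2334: Wed (+1)  2335: Thu (+1)
  2336: Sat (+2)  2337: Sun (+1)  2338: Mon (+1)  2339: Tue (+1)  … (10 more years) …
  2350: Tue (+1)  2351: Wed (+1)  2352: Fri (+2) ✓  2353: Sat (+1)  2354: Sun (+1)
  2355: Mon (+1)  2356: Wed (+2)  2357: Thu (+1)  2358: Fri (+1) ✓  2359: Sat (+1)
  2360: Mon (+2)  2361: Tue (+1)  2362: Wed (+1)  2363: Thu (+1)
Friday years: 2330, 2341, 2347, 2352, 2358 — 5 in total.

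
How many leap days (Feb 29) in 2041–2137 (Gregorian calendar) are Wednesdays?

4

Leap years in 2041–2137: 23 of them.
Feb 29 weekday advances by 5 (mod 7) from one leap year to the next four years later (or differs when a century non-leap intervenes).
Leap-day weekdays: 2044:Mon 2048:Sat 2052:Thu 2056:Tue 2060:Sun 2064:Fri 2068:Wed✓ 2072:Mon 2076:Sat 2080:Thu 2084:Tue 2088:Sun 2092:Fri 2096:Wed✓ 2104:Fri 2108:Wed✓ 2112:Mon 2116:Sat 2120:Thu 2124:Tue 2128:Sun 2132:Fri 2136:Wed✓
Wednesday: 2068, 2096, 2108, 2136 → 4.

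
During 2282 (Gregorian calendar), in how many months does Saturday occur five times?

A month of length L has five Saturdays iff its first Saturday is on day ≤ L−28 (so day 1–3 in a 31-day month, 1–2 in a 30-day month, day 1 in a leap February).
Checking each month of 2282: Jan starts Sun (31d); Feb starts Wed (28d); Mar starts Wed (31d); Apr starts Sat (30d) ✓; May starts Mon (31d); Jun starts Thu (30d); Jul starts Sat (31d) ✓; Aug starts Tue (31d); Sep starts Fri (30d) ✓; Oct starts Sun (31d); Nov starts Wed (30d); Dec starts Fri (31d) ✓.
Five-Saturday months: April, July, September, December → 4.

4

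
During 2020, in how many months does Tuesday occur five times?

A month of length L has five Tuesdays iff its first Tuesday is on day ≤ L−28 (so day 1–3 in a 31-day month, 1–2 in a 30-day month, day 1 in a leap February).
Checking each month of 2020: Jan starts Wed (31d); Feb starts Sat (29d); Mar starts Sun (31d) ✓; Apr starts Wed (30d); May starts Fri (31d); Jun starts Mon (30d) ✓; Jul starts Wed (31d); Aug starts Sat (31d); Sep starts Tue (30d) ✓; Oct starts Thu (31d); Nov starts Sun (30d); Dec starts Tue (31d) ✓.
Five-Tuesday months: March, June, September, December → 4.

4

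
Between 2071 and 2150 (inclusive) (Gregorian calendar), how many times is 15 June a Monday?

Track 15 June's weekday year by year (advancing +1, or +2 across a Feb 29):
  2071: Mon ✓  2072: Wed (+2)  2073: Thu (+1)  2074: Fri (+1)  2075: Sat (+1)
  2076: Mon (+2) ✓  2077: Tue (+1)  2078: Wed (+1)  2079: Thu (+1)  2080: Sat (+2)
  2081: Sun (+1)  2082: Mon (+1) ✓  2083: Tue (+1)  2084: Thu (+2)  … (52 more years) …
  2137: Sat (+1)  2138: Sun (+1)  2139: Mon (+1) ✓  2140: Wed (+2)  2141: Thu (+1)
  2142: Fri (+1)  2143: Sat (+1)  2144: Mon (+2) ✓  2145: Tue (+1)  2146: Wed (+1)
  2147: Thu (+1)  2148: Sat (+2)  2149: Sun (+1)  2150: Mon (+1) ✓
Monday years: 2071, 2076, 2082, 2093, 2099, 2105, 2111, 2116, 2122, 2133, 2139, 2144, 2150 — 13 in total.

13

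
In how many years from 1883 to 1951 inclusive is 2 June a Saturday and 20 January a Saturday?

Check each year's weekday for 2 June and 20 January:
  1883: Sat/Sat ✓  1884: Mon/Sun  1885: Tue/Tue  1886: Wed/Wed  1887: Thu/Thu  1888: Sat/Fri  1889: Sun/Sun  1890: Mon/Mon  1891: Tue/Tue  1892: Thu/Wed  1893: Fri/Fri  1894: Sat/Sat ✓  1895: Sun/Sun  1896: Tue/Mon  …(41 more)…  1938: Thu/Thu  1939: Fri/Fri  1940: Sun/Sat  1941: Mon/Mon  1942: Tue/Tue  1943: Wed/Wed  1944: Fri/Thu  1945: Sat/Sat ✓  1946: Sun/Sun  1947: Mon/Mon  1948: Wed/Tue  1949: Thu/Thu  1950: Fri/Fri  1951: Sat/Sat ✓
Both conditions hold in: 1883, 1894, 1900, 1906, 1917, 1923, 1934, 1945, 1951 — 9.

9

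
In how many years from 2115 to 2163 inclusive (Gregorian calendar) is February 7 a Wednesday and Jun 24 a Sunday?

5

Check each year's weekday for February 7 and Jun 24:
  2115: Thu/Mon  2116: Fri/Wed  2117: Sun/Thu  2118: Mon/Fri  2119: Tue/Sat  2120: Wed/Mon  2121: Fri/Tue  2122: Sat/Wed  2123: Sun/Thu  2124: Mon/Sat  2125: Wed/Sun ✓  2126: Thu/Mon  2127: Fri/Tue  2128: Sat/Thu  …(21 more)…  2150: Sat/Wed  2151: Sun/Thu  2152: Mon/Sat  2153: Wed/Sun ✓  2154: Thu/Mon  2155: Fri/Tue  2156: Sat/Thu  2157: Mon/Fri  2158: Tue/Sat  2159: Wed/Sun ✓  2160: Thu/Tue  2161: Sat/Wed  2162: Sun/Thu  2163: Mon/Fri
Both conditions hold in: 2125, 2131, 2142, 2153, 2159 — 5.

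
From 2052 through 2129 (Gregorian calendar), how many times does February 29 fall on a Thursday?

3

Leap years in 2052–2129: 19 of them.
Feb 29 weekday advances by 5 (mod 7) from one leap year to the next four years later (or differs when a century non-leap intervenes).
Leap-day weekdays: 2052:Thu✓ 2056:Tue 2060:Sun 2064:Fri 2068:Wed 2072:Mon 2076:Sat 2080:Thu✓ 2084:Tue 2088:Sun 2092:Fri 2096:Wed 2104:Fri 2108:Wed 2112:Mon 2116:Sat 2120:Thu✓ 2124:Tue 2128:Sun
Thursday: 2052, 2080, 2120 → 3.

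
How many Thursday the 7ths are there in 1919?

Check the 7th of each month of 1919: Jan 7: Tue, Feb 7: Fri, Mar 7: Fri, Apr 7: Mon, May 7: Wed, Jun 7: Sat, Jul 7: Mon, Aug 7: Thu, Sep 7: Sun, Oct 7: Tue, Nov 7: Fri, Dec 7: Sun.
Thursday occurs in August — 1 month.

1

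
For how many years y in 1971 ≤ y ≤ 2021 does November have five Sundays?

November has 30 days; it has five Sundays when Sunday falls among the first (month-length − 28) days — i.e. when November 1 is one of Sunday/Saturday.
November 1 by year: 1971:Mon 1972:Wed 1973:Thu 1974:Fri 1975:Sat✓ 1976:Mon 1977:Tue 1978:Wed 1979:Thu 1980:Sat✓ 1981:Sun✓ 1982:Mon 1983:Tue 1984:Thu 1985:Fri …(21 more)… 2007:Thu 2008:Sat✓ 2009:Sun✓ 2010:Mon 2011:Tue 2012:Thu 2013:Fri 2014:Sat✓ 2015:Sun✓ 2016:Tue 2017:Wed 2018:Thu 2019:Fri 2020:Sun✓ 2021:Mon
Years with five Sundays: 1975, 1980, 1981, 1986, 1987, 1992, 1997, 1998, 2003, 2008, 2009, 2014, 2015, 2020 → 14.

14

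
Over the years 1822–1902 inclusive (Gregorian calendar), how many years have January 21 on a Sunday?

Track January 21's weekday year by year (advancing +1, or +2 across a Feb 29):
  1822: Mon  1823: Tue (+1)  1824: Wed (+1)  1825: Fri (+2)  1826: Sat (+1)
  1827: Sun (+1) ✓  1828: Mon (+1)  1829: Wed (+2)  1830: Thu (+1)  1831: Fri (+1)
  1832: Sat (+1)  1833: Mon (+2)  1834: Tue (+1)  1835: Wed (+1)  … (53 more years) …
  1889: Mon (+2)  1890: Tue (+1)  1891: Wed (+1)  1892: Thu (+1)  1893: Sat (+2)
  1894: Sun (+1) ✓  1895: Mon (+1)  1896: Tue (+1)  1897: Thu (+2)  1898: Fri (+1)
  1899: Sat (+1)  1900: Sun (+1) ✓  1901: Mon (+1)  1902: Tue (+1)
Sunday years: 1827, 1838, 1844, 1849, 1855, 1866, 1872, 1877, 1883, 1894, 1900 — 11 in total.

11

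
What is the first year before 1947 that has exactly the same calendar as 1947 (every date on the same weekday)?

Two years share a calendar iff Jan 1 falls on the same weekday and both are leap or both are common. 1947: Jan 1 is Wednesday, common year.
1946: Jan 1 Tuesday, common
1945: Jan 1 Monday, common
1944: Jan 1 Saturday, leap
1943: Jan 1 Friday, common
1942: Jan 1 Thursday, common
1941: Jan 1 Wednesday, common
1941 matches on both conditions.

1941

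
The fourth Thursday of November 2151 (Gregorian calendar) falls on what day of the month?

25

November 1, 2151 is a Monday, so the first Thursday is the 4th.
The fourth Thursday is 4 + 21 = 25.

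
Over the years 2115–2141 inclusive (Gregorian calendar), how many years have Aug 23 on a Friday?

Track Aug 23's weekday year by year (advancing +1, or +2 across a Feb 29):
  2115: Fri ✓  2116: Sun (+2)  2117: Mon (+1)  2118: Tue (+1)  2119: Wed (+1)
  2120: Fri (+2) ✓  2121: Sat (+1)  2122: Sun (+1)  2123: Mon (+1)  2124: Wed (+2)
  2125: Thu (+1)  2126: Fri (+1) ✓  2127: Sat (+1)  2128: Mon (+2)  2129: Tue (+1)
  2130: Wed (+1)  2131: Thu (+1)  2132: Sat (+2)  2133: Sun (+1)  2134: Mon (+1)
  2135: Tue (+1)  2136: Thu (+2)  2137: Fri (+1) ✓  2138: Sat (+1)  2139: Sun (+1)
  2140: Tue (+2)  2141: Wed (+1)
Friday years: 2115, 2120, 2126, 2137 — 4 in total.

4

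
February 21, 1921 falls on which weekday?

January 1, 1921 is a Saturday.
February 21 is day 52 of the year, i.e. 51 days after Jan 1.
51 mod 7 = 2, so advance 2 weekdays from Saturday: Monday.

Monday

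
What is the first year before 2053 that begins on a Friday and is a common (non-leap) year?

Jan 1 advances by 2 weekdays after a leap year and by 1 after a common year.
2053: Jan 1 is Wednesday.
2052: Monday (leap)
2051: Sunday
2050: Saturday
2049: Friday
2049 begins on a Friday and is a common year.

2049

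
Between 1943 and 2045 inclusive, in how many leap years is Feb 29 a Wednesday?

4

Leap years in 1943–2045: 26 of them.
Feb 29 weekday advances by 5 (mod 7) from one leap year to the next four years later (or differs when a century non-leap intervenes).
Leap-day weekdays: 1944:Tue 1948:Sun 1952:Fri 1956:Wed✓ 1960:Mon 1964:Sat 1968:Thu 1972:Tue 1976:Sun 1980:Fri 1984:Wed✓ 1988:Mon 1992:Sat 1996:Thu 2000:Tue 2004:Sun 2008:Fri 2012:Wed✓ 2016:Mon 2020:Sat 2024:Thu 2028:Tue 2032:Sun 2036:Fri 2040:Wed✓ 2044:Mon
Wednesday: 1956, 1984, 2012, 2040 → 4.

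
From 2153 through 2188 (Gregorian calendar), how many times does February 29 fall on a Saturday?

Leap years in 2153–2188: 9 of them.
Feb 29 weekday advances by 5 (mod 7) from one leap year to the next four years later (or differs when a century non-leap intervenes).
Leap-day weekdays: 2156:Sun 2160:Fri 2164:Wed 2168:Mon 2172:Sat✓ 2176:Thu 2180:Tue 2184:Sun 2188:Fri
Saturday: 2172 → 1.

1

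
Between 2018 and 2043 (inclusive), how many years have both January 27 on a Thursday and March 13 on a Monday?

1

Check each year's weekday for January 27 and March 13:
  2018: Sat/Tue  2019: Sun/Wed  2020: Mon/Fri  2021: Wed/Sat  2022: Thu/Sun  2023: Fri/Mon  2024: Sat/Wed  2025: Mon/Thu  2026: Tue/Fri  2027: Wed/Sat  2028: Thu/Mon ✓  2029: Sat/Tue  2030: Sun/Wed  2031: Mon/Thu  2032: Tue/Sat  2033: Thu/Sun  2034: Fri/Mon  2035: Sat/Tue  2036: Sun/Thu  2037: Tue/Fri  2038: Wed/Sat  2039: Thu/Sun  2040: Fri/Tue  2041: Sun/Wed  2042: Mon/Thu  2043: Tue/Fri
Both conditions hold in: 2028 — 1.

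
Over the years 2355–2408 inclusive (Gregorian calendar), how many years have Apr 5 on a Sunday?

Track Apr 5's weekday year by year (advancing +1, or +2 across a Feb 29):
  2355: Tue  2356: Thu (+2)  2357: Fri (+1)  2358: Sat (+1)  2359: Sun (+1) ✓
  2360: Tue (+2)  2361: Wed (+1)  2362: Thu (+1)  2363: Fri (+1)  2364: Sun (+2) ✓
  2365: Mon (+1)  2366: Tue (+1)  2367: Wed (+1)  2368: Fri (+2)  … (26 more years) …
  2395: Wed (+1)  2396: Fri (+2)  2397: Sat (+1)  2398: Sun (+1) ✓  2399: Mon (+1)
  2400: Wed (+2)  2401: Thu (+1)  2402: Fri (+1)  2403: Sat (+1)  2404: Mon (+2)
  2405: Tue (+1)  2406: Wed (+1)  2407: Thu (+1)  2408: Sat (+2)
Sunday years: 2359, 2364, 2370, 2381, 2387, 2392, 2398 — 7 in total.

7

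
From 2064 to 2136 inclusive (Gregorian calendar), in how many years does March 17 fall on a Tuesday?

Track March 17's weekday year by year (advancing +1, or +2 across a Feb 29):
  2064: Mon  2065: Tue (+1) ✓  2066: Wed (+1)  2067: Thu (+1)  2068: Sat (+2)
  2069: Sun (+1)  2070: Mon (+1)  2071: Tue (+1) ✓  2072: Thu (+2)  2073: Fri (+1)
  2074: Sat (+1)  2075: Sun (+1)  2076: Tue (+2) ✓  2077: Wed (+1)  … (45 more years) …
  2123: Wed (+1)  2124: Fri (+2)  2125: Sat (+1)  2126: Sun (+1)  2127: Mon (+1)
  2128: Wed (+2)  2129: Thu (+1)  2130: Fri (+1)  2131: Sat (+1)  2132: Mon (+2)
  2133: Tue (+1) ✓  2134: Wed (+1)  2135: Thu (+1)  2136: Sat (+2)
Tuesday years: 2065, 2071, 2076, 2082, 2093, 2099, 2105, 2111, 2116, 2122, 2133 — 11 in total.

11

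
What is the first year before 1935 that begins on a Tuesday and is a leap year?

Jan 1 advances by 2 weekdays after a leap year and by 1 after a common year.
1935: Jan 1 is Tuesday.
1934: Monday
1933: Sunday
1932: Friday (leap)
1931: Thursday
1930: Wednesday
1929: Tuesday
1928: Sunday (leap)
1927: Saturday
1926: Friday
1925: Thursday
1924: Tuesday (leap)
1924 begins on a Tuesday and is a leap year.

1924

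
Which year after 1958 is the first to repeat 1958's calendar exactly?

Two years share a calendar iff Jan 1 falls on the same weekday and both are leap or both are common. 1958: Jan 1 is Wednesday, common year.
1959: Jan 1 Thursday, common
1960: Jan 1 Friday, leap
1961: Jan 1 Sunday, common
1962: Jan 1 Monday, common
1963: Jan 1 Tuesday, common
1964: Jan 1 Wednesday, leap
1965: Jan 1 Friday, common
1966: Jan 1 Saturday, common
1967: Jan 1 Sunday, common
1968: Jan 1 Monday, leap
1969: Jan 1 Wednesday, common
1969 matches on both conditions.

1969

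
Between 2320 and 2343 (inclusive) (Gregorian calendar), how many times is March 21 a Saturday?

4

Track March 21's weekday year by year (advancing +1, or +2 across a Feb 29):
  2320: Sun  2321: Mon (+1)  2322: Tue (+1)  2323: Wed (+1)  2324: Fri (+2)
  2325: Sat (+1) ✓  2326: Sun (+1)  2327: Mon (+1)  2328: Wed (+2)  2329: Thu (+1)
  2330: Fri (+1)  2331: Sat (+1) ✓  2332: Mon (+2)  2333: Tue (+1)  2334: Wed (+1)
  2335: Thu (+1)  2336: Sat (+2) ✓  2337: Sun (+1)  2338: Mon (+1)  2339: Tue (+1)
  2340: Thu (+2)  2341: Fri (+1)  2342: Sat (+1) ✓  2343: Sun (+1)
Saturday years: 2325, 2331, 2336, 2342 — 4 in total.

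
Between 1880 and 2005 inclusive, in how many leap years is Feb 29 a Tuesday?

4

Leap years in 1880–2005: 31 of them.
Feb 29 weekday advances by 5 (mod 7) from one leap year to the next four years later (or differs when a century non-leap intervenes).
Leap-day weekdays: 1880:Sun 1884:Fri 1888:Wed 1892:Mon 1896:Sat 1904:Mon 1908:Sat 1912:Thu 1916:Tue✓ 1920:Sun 1924:Fri 1928:Wed 1932:Mon …(5 more)… 1956:Wed 1960:Mon 1964:Sat 1968:Thu 1972:Tue✓ 1976:Sun 1980:Fri 1984:Wed 1988:Mon 1992:Sat 1996:Thu 2000:Tue✓ 2004:Sun
Tuesday: 1916, 1944, 1972, 2000 → 4.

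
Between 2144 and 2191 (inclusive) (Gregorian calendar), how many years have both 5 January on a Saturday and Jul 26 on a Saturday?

2

Check each year's weekday for 5 January and Jul 26:
  2144: Sun/Sun  2145: Tue/Mon  2146: Wed/Tue  2147: Thu/Wed  2148: Fri/Fri  2149: Sun/Sat  2150: Mon/Sun  2151: Tue/Mon  2152: Wed/Wed  2153: Fri/Thu  2154: Sat/Fri  2155: Sun/Sat  2156: Mon/Mon  2157: Wed/Tue  …(20 more)…  2178: Mon/Sun  2179: Tue/Mon  2180: Wed/Wed  2181: Fri/Thu  2182: Sat/Fri  2183: Sun/Sat  2184: Mon/Mon  2185: Wed/Tue  2186: Thu/Wed  2187: Fri/Thu  2188: Sat/Sat ✓  2189: Mon/Sun  2190: Tue/Mon  2191: Wed/Tue
Both conditions hold in: 2160, 2188 — 2.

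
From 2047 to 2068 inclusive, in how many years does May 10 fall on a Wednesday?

3

Track May 10's weekday year by year (advancing +1, or +2 across a Feb 29):
  2047: Fri  2048: Sun (+2)  2049: Mon (+1)  2050: Tue (+1)  2051: Wed (+1) ✓
  2052: Fri (+2)  2053: Sat (+1)  2054: Sun (+1)  2055: Mon (+1)  2056: Wed (+2) ✓
  2057: Thu (+1)  2058: Fri (+1)  2059: Sat (+1)  2060: Mon (+2)  2061: Tue (+1)
  2062: Wed (+1) ✓  2063: Thu (+1)  2064: Sat (+2)  2065: Sun (+1)  2066: Mon (+1)
  2067: Tue (+1)  2068: Thu (+2)
Wednesday years: 2051, 2056, 2062 — 3 in total.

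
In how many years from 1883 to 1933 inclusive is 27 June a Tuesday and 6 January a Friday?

6

Check each year's weekday for 27 June and 6 January:
  1883: Wed/Sat  1884: Fri/Sun  1885: Sat/Tue  1886: Sun/Wed  1887: Mon/Thu  1888: Wed/Fri  1889: Thu/Sun  1890: Fri/Mon  1891: Sat/Tue  1892: Mon/Wed  1893: Tue/Fri ✓  1894: Wed/Sat  1895: Thu/Sun  1896: Sat/Mon  …(23 more)…  1920: Sun/Tue  1921: Mon/Thu  1922: Tue/Fri ✓  1923: Wed/Sat  1924: Fri/Sun  1925: Sat/Tue  1926: Sun/Wed  1927: Mon/Thu  1928: Wed/Fri  1929: Thu/Sun  1930: Fri/Mon  1931: Sat/Tue  1932: Mon/Wed  1933: Tue/Fri ✓
Both conditions hold in: 1893, 1899, 1905, 1911, 1922, 1933 — 6.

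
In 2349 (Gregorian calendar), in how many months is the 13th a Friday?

1

Check the 13th of each month of 2349: Jan 13: Thu, Feb 13: Sun, Mar 13: Sun, Apr 13: Wed, May 13: Fri, Jun 13: Mon, Jul 13: Wed, Aug 13: Sat, Sep 13: Tue, Oct 13: Thu, Nov 13: Sun, Dec 13: Tue.
Friday occurs in May — 1 month.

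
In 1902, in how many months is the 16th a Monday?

1

Check the 16th of each month of 1902: Jan 16: Thu, Feb 16: Sun, Mar 16: Sun, Apr 16: Wed, May 16: Fri, Jun 16: Mon, Jul 16: Wed, Aug 16: Sat, Sep 16: Tue, Oct 16: Thu, Nov 16: Sun, Dec 16: Tue.
Monday occurs in June — 1 month.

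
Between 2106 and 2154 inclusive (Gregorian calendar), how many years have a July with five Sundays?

21

July has 31 days; it has five Sundays when Sunday falls among the first (month-length − 28) days — i.e. when July 1 is one of Sunday/Saturday/Friday.
July 1 by year: 2106:Thu 2107:Fri✓ 2108:Sun✓ 2109:Mon 2110:Tue 2111:Wed 2112:Fri✓ 2113:Sat✓ 2114:Sun✓ 2115:Mon 2116:Wed 2117:Thu 2118:Fri✓ 2119:Sat✓ 2120:Mon …(19 more)… 2140:Fri✓ 2141:Sat✓ 2142:Sun✓ 2143:Mon 2144:Wed 2145:Thu 2146:Fri✓ 2147:Sat✓ 2148:Mon 2149:Tue 2150:Wed 2151:Thu 2152:Sat✓ 2153:Sun✓ 2154:Mon
Years with five Sundays: 2107, 2108, 2112, 2113, 2114, 2118, 2119, 2124, 2125, 2129, 2130, 2131, 2135, 2136, 2140, 2141, 2142, 2146, 2147, 2152, 2153 → 21.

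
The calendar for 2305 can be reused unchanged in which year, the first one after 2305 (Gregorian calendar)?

2311

Two years share a calendar iff Jan 1 falls on the same weekday and both are leap or both are common. 2305: Jan 1 is Sunday, common year.
2306: Jan 1 Monday, common
2307: Jan 1 Tuesday, common
2308: Jan 1 Wednesday, leap
2309: Jan 1 Friday, common
2310: Jan 1 Saturday, common
2311: Jan 1 Sunday, common
2311 matches on both conditions.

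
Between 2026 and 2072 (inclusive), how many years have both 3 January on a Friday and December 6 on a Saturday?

Check each year's weekday for 3 January and December 6:
  2026: Sat/Sun  2027: Sun/Mon  2028: Mon/Wed  2029: Wed/Thu  2030: Thu/Fri  2031: Fri/Sat ✓  2032: Sat/Mon  2033: Mon/Tue  2034: Tue/Wed  2035: Wed/Thu  2036: Thu/Sat  2037: Sat/Sun  2038: Sun/Mon  2039: Mon/Tue  …(19 more)…  2059: Fri/Sat ✓  2060: Sat/Mon  2061: Mon/Tue  2062: Tue/Wed  2063: Wed/Thu  2064: Thu/Sat  2065: Sat/Sun  2066: Sun/Mon  2067: Mon/Tue  2068: Tue/Thu  2069: Thu/Fri  2070: Fri/Sat ✓  2071: Sat/Sun  2072: Sun/Tue
Both conditions hold in: 2031, 2042, 2053, 2059, 2070 — 5.

5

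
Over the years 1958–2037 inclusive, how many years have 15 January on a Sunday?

11

Track 15 January's weekday year by year (advancing +1, or +2 across a Feb 29):
  1958: Wed  1959: Thu (+1)  1960: Fri (+1)  1961: Sun (+2) ✓  1962: Mon (+1)
  1963: Tue (+1)  1964: Wed (+1)  1965: Fri (+2)  1966: Sat (+1)  1967: Sun (+1) ✓
  1968: Mon (+1)  1969: Wed (+2)  1970: Thu (+1)  1971: Fri (+1)  … (52 more years) …
  2024: Mon (+1)  2025: Wed (+2)  2026: Thu (+1)  2027: Fri (+1)  2028: Sat (+1)
  2029: Mon (+2)  2030: Tue (+1)  2031: Wed (+1)  2032: Thu (+1)  2033: Sat (+2)
  2034: Sun (+1) ✓  2035: Mon (+1)  2036: Tue (+1)  2037: Thu (+2)
Sunday years: 1961, 1967, 1978, 1984, 1989, 1995, 2006, 2012, 2017, 2023, 2034 — 11 in total.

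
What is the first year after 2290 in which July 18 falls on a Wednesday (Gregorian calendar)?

From one year to the next, a fixed date's weekday advances by 1, or by 2 when a Feb 29 lies between the two dates.
2290: July 18 is Friday.
2291: Saturday (+1)
2292: Monday (+2)
2293: Tuesday (+1)
2294: Wednesday (+1)
July 18 falls on a Wednesday in 2294.

2294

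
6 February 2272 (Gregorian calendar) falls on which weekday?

January 1, 2272 is a Monday.
February 6 is day 37 of the year, i.e. 36 days after Jan 1.
36 mod 7 = 1, so advance 1 weekday from Monday: Tuesday.

Tuesday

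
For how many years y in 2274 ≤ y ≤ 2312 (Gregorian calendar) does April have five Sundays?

12

April has 30 days; it has five Sundays when Sunday falls among the first (month-length − 28) days — i.e. when April 1 is one of Sunday/Saturday.
April 1 by year: 2274:Wed 2275:Thu 2276:Sat✓ 2277:Sun✓ 2278:Mon 2279:Tue 2280:Thu 2281:Fri 2282:Sat✓ 2283:Sun✓ 2284:Tue 2285:Wed 2286:Thu 2287:Fri 2288:Sun✓ …(9 more)… 2298:Fri 2299:Sat✓ 2300:Sun✓ 2301:Mon 2302:Tue 2303:Wed 2304:Fri 2305:Sat✓ 2306:Sun✓ 2307:Mon 2308:Wed 2309:Thu 2310:Fri 2311:Sat✓ 2312:Mon
Years with five Sundays: 2276, 2277, 2282, 2283, 2288, 2293, 2294, 2299, 2300, 2305, 2306, 2311 → 12.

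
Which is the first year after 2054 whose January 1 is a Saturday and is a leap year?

Jan 1 advances by 2 weekdays after a leap year and by 1 after a common year.
2054: Jan 1 is Thursday.
2055: Friday
2056: Saturday (leap)
2056 begins on a Saturday and is a leap year.

2056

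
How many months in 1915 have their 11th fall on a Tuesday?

Check the 11th of each month of 1915: Jan 11: Mon, Feb 11: Thu, Mar 11: Thu, Apr 11: Sun, May 11: Tue, Jun 11: Fri, Jul 11: Sun, Aug 11: Wed, Sep 11: Sat, Oct 11: Mon, Nov 11: Thu, Dec 11: Sat.
Tuesday occurs in May — 1 month.

1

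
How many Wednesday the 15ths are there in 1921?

1

Check the 15th of each month of 1921: Jan 15: Sat, Feb 15: Tue, Mar 15: Tue, Apr 15: Fri, May 15: Sun, Jun 15: Wed, Jul 15: Fri, Aug 15: Mon, Sep 15: Thu, Oct 15: Sat, Nov 15: Tue, Dec 15: Thu.
Wednesday occurs in June — 1 month.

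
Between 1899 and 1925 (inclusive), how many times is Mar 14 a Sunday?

Track Mar 14's weekday year by year (advancing +1, or +2 across a Feb 29):
  1899: Tue  1900: Wed (+1)  1901: Thu (+1)  1902: Fri (+1)  1903: Sat (+1)
  1904: Mon (+2)  1905: Tue (+1)  1906: Wed (+1)  1907: Thu (+1)  1908: Sat (+2)
  1909: Sun (+1) ✓  1910: Mon (+1)  1911: Tue (+1)  1912: Thu (+2)  1913: Fri (+1)
  1914: Sat (+1)  1915: Sun (+1) ✓  1916: Tue (+2)  1917: Wed (+1)  1918: Thu (+1)
  1919: Fri (+1)  1920: Sun (+2) ✓  1921: Mon (+1)  1922: Tue (+1)  1923: Wed (+1)
  1924: Fri (+2)  1925: Sat (+1)
Sunday years: 1909, 1915, 1920 — 3 in total.

3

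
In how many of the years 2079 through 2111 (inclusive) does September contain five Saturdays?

September has 30 days; it has five Saturdays when Saturday falls among the first (month-length − 28) days — i.e. when September 1 is one of Saturday/Friday.
September 1 by year: 2079:Fri✓ 2080:Sun 2081:Mon 2082:Tue 2083:Wed 2084:Fri✓ 2085:Sat✓ 2086:Sun 2087:Mon 2088:Wed 2089:Thu 2090:Fri✓ 2091:Sat✓ 2092:Mon 2093:Tue …(3 more)… 2097:Sun 2098:Mon 2099:Tue 2100:Wed 2101:Thu 2102:Fri✓ 2103:Sat✓ 2104:Mon 2105:Tue 2106:Wed 2107:Thu 2108:Sat✓ 2109:Sun 2110:Mon 2111:Tue
Years with five Saturdays: 2079, 2084, 2085, 2090, 2091, 2096, 2102, 2103, 2108 → 9.

9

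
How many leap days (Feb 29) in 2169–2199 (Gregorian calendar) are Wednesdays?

1

Leap years in 2169–2199: 7 of them.
Feb 29 weekday advances by 5 (mod 7) from one leap year to the next four years later (or differs when a century non-leap intervenes).
Leap-day weekdays: 2172:Sat 2176:Thu 2180:Tue 2184:Sun 2188:Fri 2192:Wed✓ 2196:Mon
Wednesday: 2192 → 1.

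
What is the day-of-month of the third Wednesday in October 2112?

19

October 1, 2112 is a Saturday, so the first Wednesday is the 5th.
The third Wednesday is 5 + 14 = 19.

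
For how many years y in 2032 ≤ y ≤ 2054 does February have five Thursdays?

February has 28 days (29 in leap years); it has five Thursdays when Thursday falls among the first (month-length − 28) days — i.e. when February 1 is Thursday in a leap year (never in a common year).
February 1 by year: 2032:Sun 2033:Tue 2034:Wed 2035:Thu 2036:Fri 2037:Sun 2038:Mon 2039:Tue 2040:Wed 2041:Fri 2042:Sat 2043:Sun 2044:Mon 2045:Wed 2046:Thu 2047:Fri 2048:Sat 2049:Mon 2050:Tue 2051:Wed 2052:Thu✓ 2053:Sat 2054:Sun
Years with five Thursdays: 2052 → 1.

1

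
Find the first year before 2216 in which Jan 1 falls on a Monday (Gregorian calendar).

2210

Jan 1 advances by 2 weekdays after a leap year and by 1 after a common year.
2216: Jan 1 is Monday (leap).
2215: Sunday
2214: Saturday
2213: Friday
2212: Wednesday (leap)
2211: Tuesday
2210: Monday
2210 begins on a Monday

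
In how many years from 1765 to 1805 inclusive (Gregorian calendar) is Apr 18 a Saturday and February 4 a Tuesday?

1

Check each year's weekday for Apr 18 and February 4:
  1765: Thu/Mon  1766: Fri/Tue  1767: Sat/Wed  1768: Mon/Thu  1769: Tue/Sat  1770: Wed/Sun  1771: Thu/Mon  1772: Sat/Tue ✓  1773: Sun/Thu  1774: Mon/Fri  1775: Tue/Sat  1776: Thu/Sun  1777: Fri/Tue  1778: Sat/Wed  …(13 more)…  1792: Wed/Sat  1793: Thu/Mon  1794: Fri/Tue  1795: Sat/Wed  1796: Mon/Thu  1797: Tue/Sat  1798: Wed/Sun  1799: Thu/Mon  1800: Fri/Tue  1801: Sat/Wed  1802: Sun/Thu  1803: Mon/Fri  1804: Wed/Sat  1805: Thu/Mon
Both conditions hold in: 1772 — 1.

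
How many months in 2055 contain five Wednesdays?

4

A month of length L has five Wednesdays iff its first Wednesday is on day ≤ L−28 (so day 1–3 in a 31-day month, 1–2 in a 30-day month, day 1 in a leap February).
Checking each month of 2055: Jan starts Fri (31d); Feb starts Mon (28d); Mar starts Mon (31d) ✓; Apr starts Thu (30d); May starts Sat (31d); Jun starts Tue (30d) ✓; Jul starts Thu (31d); Aug starts Sun (31d); Sep starts Wed (30d) ✓; Oct starts Fri (31d); Nov starts Mon (30d); Dec starts Wed (31d) ✓.
Five-Wednesday months: March, June, September, December → 4.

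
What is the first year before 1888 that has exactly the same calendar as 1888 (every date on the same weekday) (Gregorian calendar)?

Two years share a calendar iff Jan 1 falls on the same weekday and both are leap or both are common. 1888: Jan 1 is Sunday, leap year.
1887: Jan 1 Saturday, common
1886: Jan 1 Friday, common
1885: Jan 1 Thursday, common
1884: Jan 1 Tuesday, leap
1883: Jan 1 Monday, common
1882: Jan 1 Sunday, common
1881: Jan 1 Saturday, common
1880: Jan 1 Thursday, leap
1879: Jan 1 Wednesday, common
1878: Jan 1 Tuesday, common
1877: Jan 1 Monday, common
1876: Jan 1 Saturday, leap
1875: Jan 1 Friday, common
1874: Jan 1 Thursday, common
1873: Jan 1 Wednesday, common
1872: Jan 1 Monday, leap
1871: Jan 1 Sunday, common
1870: Jan 1 Saturday, common
1869: Jan 1 Friday, common
1868: Jan 1 Wednesday, leap
1867: Jan 1 Tuesday, common
1866: Jan 1 Monday, common
1865: Jan 1 Sunday, common
1864: Jan 1 Friday, leap
1863: Jan 1 Thursday, common
1862: Jan 1 Wednesday, common
1861: Jan 1 Tuesday, common
1860: Jan 1 Sunday, leap
1860 matches on both conditions.

1860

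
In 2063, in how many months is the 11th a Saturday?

Check the 11th of each month of 2063: Jan 11: Thu, Feb 11: Sun, Mar 11: Sun, Apr 11: Wed, May 11: Fri, Jun 11: Mon, Jul 11: Wed, Aug 11: Sat, Sep 11: Tue, Oct 11: Thu, Nov 11: Sun, Dec 11: Tue.
Saturday occurs in August — 1 month.

1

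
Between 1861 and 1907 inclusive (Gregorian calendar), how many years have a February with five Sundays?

1

February has 28 days (29 in leap years); it has five Sundays when Sunday falls among the first (month-length − 28) days — i.e. when February 1 is Sunday in a leap year (never in a common year).
February 1 by year: 1861:Fri 1862:Sat 1863:Sun 1864:Mon 1865:Wed 1866:Thu 1867:Fri 1868:Sat 1869:Mon 1870:Tue 1871:Wed 1872:Thu 1873:Sat 1874:Sun 1875:Mon …(17 more)… 1893:Wed 1894:Thu 1895:Fri 1896:Sat 1897:Mon 1898:Tue 1899:Wed 1900:Thu 1901:Fri 1902:Sat 1903:Sun 1904:Mon 1905:Wed 1906:Thu 1907:Fri
Years with five Sundays: 1880 → 1.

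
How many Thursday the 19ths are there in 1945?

Check the 19th of each month of 1945: Jan 19: Fri, Feb 19: Mon, Mar 19: Mon, Apr 19: Thu, May 19: Sat, Jun 19: Tue, Jul 19: Thu, Aug 19: Sun, Sep 19: Wed, Oct 19: Fri, Nov 19: Mon, Dec 19: Wed.
Thursday occurs in April, July — 2 months.

2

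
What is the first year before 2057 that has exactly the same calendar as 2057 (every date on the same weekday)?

2046

Two years share a calendar iff Jan 1 falls on the same weekday and both are leap or both are common. 2057: Jan 1 is Monday, common year.
2056: Jan 1 Saturday, leap
2055: Jan 1 Friday, common
2054: Jan 1 Thursday, common
2053: Jan 1 Wednesday, common
2052: Jan 1 Monday, leap
2051: Jan 1 Sunday, common
2050: Jan 1 Saturday, common
2049: Jan 1 Friday, common
2048: Jan 1 Wednesday, leap
2047: Jan 1 Tuesday, common
2046: Jan 1 Monday, common
2046 matches on both conditions.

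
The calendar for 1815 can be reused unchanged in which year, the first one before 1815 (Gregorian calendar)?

1809

Two years share a calendar iff Jan 1 falls on the same weekday and both are leap or both are common. 1815: Jan 1 is Sunday, common year.
1814: Jan 1 Saturday, common
1813: Jan 1 Friday, common
1812: Jan 1 Wednesday, leap
1811: Jan 1 Tuesday, common
1810: Jan 1 Monday, common
1809: Jan 1 Sunday, common
1809 matches on both conditions.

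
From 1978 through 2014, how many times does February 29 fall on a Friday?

Leap years in 1978–2014: 9 of them.
Feb 29 weekday advances by 5 (mod 7) from one leap year to the next four years later (or differs when a century non-leap intervenes).
Leap-day weekdays: 1980:Fri✓ 1984:Wed 1988:Mon 1992:Sat 1996:Thu 2000:Tue 2004:Sun 2008:Fri✓ 2012:Wed
Friday: 1980, 2008 → 2.

2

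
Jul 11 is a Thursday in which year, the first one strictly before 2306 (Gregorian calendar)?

2301

From one year to the next, a fixed date's weekday advances by 1, or by 2 when a Feb 29 lies between the two dates.
2306: July 11 is Wednesday.
2305: Tuesday (−1)
2304: Monday (−1)
2303: Saturday (−2)
2302: Friday (−1)
2301: Thursday (−1)
Jul 11 falls on a Thursday in 2301.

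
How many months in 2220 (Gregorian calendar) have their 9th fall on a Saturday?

2

Check the 9th of each month of 2220: Jan 9: Sun, Feb 9: Wed, Mar 9: Thu, Apr 9: Sun, May 9: Tue, Jun 9: Fri, Jul 9: Sun, Aug 9: Wed, Sep 9: Sat, Oct 9: Mon, Nov 9: Thu, Dec 9: Sat.
Saturday occurs in September, December — 2 months.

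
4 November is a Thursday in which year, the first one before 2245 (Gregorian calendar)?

2241

From one year to the next, a fixed date's weekday advances by 1, or by 2 when a Feb 29 lies between the two dates.
2245: November 4 is Tuesday.
2244: Monday (−1)
2243: Saturday (−2)
2242: Friday (−1)
2241: Thursday (−1)
4 November falls on a Thursday in 2241.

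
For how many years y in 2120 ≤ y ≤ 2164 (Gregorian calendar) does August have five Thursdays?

August has 31 days; it has five Thursdays when Thursday falls among the first (month-length − 28) days — i.e. when August 1 is one of Thursday/Wednesday/Tuesday.
August 1 by year: 2120:Thu✓ 2121:Fri 2122:Sat 2123:Sun 2124:Tue✓ 2125:Wed✓ 2126:Thu✓ 2127:Fri 2128:Sun 2129:Mon 2130:Tue✓ 2131:Wed✓ 2132:Fri 2133:Sat 2134:Sun …(15 more)… 2150:Sat 2151:Sun 2152:Tue✓ 2153:Wed✓ 2154:Thu✓ 2155:Fri 2156:Sun 2157:Mon 2158:Tue✓ 2159:Wed✓ 2160:Fri 2161:Sat 2162:Sun 2163:Mon 2164:Wed✓
Years with five Thursdays: 2120, 2124, 2125, 2126, 2130, 2131, 2136, 2137, 2141, 2142, 2143, 2147, 2148, 2152, 2153, 2154, 2158, 2159, 2164 → 19.

19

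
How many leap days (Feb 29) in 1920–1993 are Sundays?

3

Leap years in 1920–1993: 19 of them.
Feb 29 weekday advances by 5 (mod 7) from one leap year to the next four years later (or differs when a century non-leap intervenes).
Leap-day weekdays: 1920:Sun✓ 1924:Fri 1928:Wed 1932:Mon 1936:Sat 1940:Thu 1944:Tue 1948:Sun✓ 1952:Fri 1956:Wed 1960:Mon 1964:Sat 1968:Thu 1972:Tue 1976:Sun✓ 1980:Fri 1984:Wed 1988:Mon 1992:Sat
Sunday: 1920, 1948, 1976 → 3.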